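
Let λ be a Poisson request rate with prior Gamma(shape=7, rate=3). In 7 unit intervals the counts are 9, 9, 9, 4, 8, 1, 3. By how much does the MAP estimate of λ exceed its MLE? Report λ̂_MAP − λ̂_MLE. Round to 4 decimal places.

Σxᵢ = 43. Posterior is Gamma(50, 10); MAP = (50−1)/10 = 49/10 ≈ 4.90000.
MLE = x̄ = 43/7 ≈ 6.14286.
Difference = 49/10 − 43/7 = -87/70 ≈ -1.2429.

MAP − MLE = -1.2429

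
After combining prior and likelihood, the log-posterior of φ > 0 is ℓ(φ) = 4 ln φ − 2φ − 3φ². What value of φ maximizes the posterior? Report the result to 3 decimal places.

φ̂_MAP = 0.667

ℓ'(φ) = 4/φ − 2 − 6φ. Setting this to zero and multiplying by φ: 6φ² + 2φ − 4 = 0.
φ = (−2 + √(2² + 4·6·4)) / (2·6) = (−2 + √100) / 12 = (−2 + 10)/12 = 2/3.
ℓ''(φ) = −4/φ² − 6 < 0, confirming a maximum.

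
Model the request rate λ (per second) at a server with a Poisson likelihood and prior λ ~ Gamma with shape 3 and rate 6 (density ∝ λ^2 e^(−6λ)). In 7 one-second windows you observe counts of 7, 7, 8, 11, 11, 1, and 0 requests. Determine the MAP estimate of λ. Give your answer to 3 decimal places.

Σxᵢ = 7+7+8+11+11+1+0 = 45, with n = 7.
Posterior ∝ λ^2e^(−6λ) · λ^45e^(−7λ) = λ^47e^(−13λ), i.e. Gamma(shape=48, rate=13).
The mode of a Gamma(a, b) with a ≥ 1 (shape–rate) is (a−1)/b = 47/13 ≈ 3.615.

λ̂_MAP = 3.615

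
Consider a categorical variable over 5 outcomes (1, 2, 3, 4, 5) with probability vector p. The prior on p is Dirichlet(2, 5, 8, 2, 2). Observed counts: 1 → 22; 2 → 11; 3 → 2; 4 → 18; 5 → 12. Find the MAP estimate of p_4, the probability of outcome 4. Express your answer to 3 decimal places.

The posterior is Dirichlet(αᵢ + nᵢ) = Dirichlet(24, 16, 10, 20, 14).
For a Dirichlet(a₁,…,a_K) with all aᵢ > 1, the mode has j-th component (aⱼ − 1)/(Σaᵢ − K).
Here Σaᵢ = 84 and K = 5, so p_4 = (20 − 1)/(84 − 5) = 19/79 ≈ 0.241.

MAP estimate: 0.241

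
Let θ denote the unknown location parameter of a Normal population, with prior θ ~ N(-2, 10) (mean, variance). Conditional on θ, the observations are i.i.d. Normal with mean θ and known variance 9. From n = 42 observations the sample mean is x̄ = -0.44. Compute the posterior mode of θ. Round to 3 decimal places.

n = 42, x̄ = -0.44.
For a Normal prior and Normal likelihood with known variance, the posterior is Normal; its mode equals its mean, the precision-weighted average.
Prior precision 1/σ₀² = 1/10 = 0.1; data precision n/σ² = 42/9 = 14/3.
θ̂ = (0.1·(-2) + (14/3)·(-0.44)) / (0.1 + 14/3) = (-169/75)/(143/30) = -26/55 ≈ -0.473.

θ̂_MAP = -0.473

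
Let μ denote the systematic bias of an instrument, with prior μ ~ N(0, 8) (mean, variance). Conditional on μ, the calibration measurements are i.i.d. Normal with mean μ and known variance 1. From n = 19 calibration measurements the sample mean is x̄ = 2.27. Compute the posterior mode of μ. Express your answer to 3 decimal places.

n = 19, x̄ = 2.27.
For a Normal prior and Normal likelihood with known variance, the posterior is Normal; its mode equals its mean, the precision-weighted average.
Prior precision 1/σ₀² = 1/8 = 0.125; data precision n/σ² = 19/1 = 19.
μ̂ = (0.125·0 + 19·2.27) / (0.125 + 19) = 43.13/19.125 = 8626/3825 ≈ 2.255.

μ̂_MAP = 2.255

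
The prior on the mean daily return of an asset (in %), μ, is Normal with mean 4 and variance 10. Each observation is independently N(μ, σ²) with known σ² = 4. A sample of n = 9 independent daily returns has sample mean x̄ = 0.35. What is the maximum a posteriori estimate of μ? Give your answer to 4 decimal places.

μ̂_MAP = 0.5053

n = 9, x̄ = 0.35.
For a Normal prior and Normal likelihood with known variance, the posterior is Normal; its mode equals its mean, the precision-weighted average.
Prior precision 1/σ₀² = 1/10 = 0.1; data precision n/σ² = 9/4 = 2.25.
μ̂ = (0.1·4 + 2.25·0.35) / (0.1 + 2.25) = 1.1875/2.35 = 95/188 ≈ 0.5053.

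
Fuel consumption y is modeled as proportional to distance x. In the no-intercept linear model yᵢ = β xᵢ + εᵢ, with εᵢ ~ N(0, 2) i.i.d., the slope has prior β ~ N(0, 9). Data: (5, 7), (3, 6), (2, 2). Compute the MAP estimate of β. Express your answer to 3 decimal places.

β̂_MAP = 1.491

log p(β | y) = −Σ(yᵢ − βxᵢ)²/(2·2) − β²/(2·9) + const.
Setting the derivative to zero: Σxᵢ(yᵢ − βxᵢ)/2 − β/9 = 0, so β = Σxᵢyᵢ / (Σxᵢ² + σ²/τ²).
Σxᵢyᵢ = 5·7 + 3·6 + 2·2 = 57; Σxᵢ² = 38; σ²/τ² = 2/9.
β̂_MAP = 57 / (38 + 2/9) = 57/(344/9) = 513/344 ≈ 1.491.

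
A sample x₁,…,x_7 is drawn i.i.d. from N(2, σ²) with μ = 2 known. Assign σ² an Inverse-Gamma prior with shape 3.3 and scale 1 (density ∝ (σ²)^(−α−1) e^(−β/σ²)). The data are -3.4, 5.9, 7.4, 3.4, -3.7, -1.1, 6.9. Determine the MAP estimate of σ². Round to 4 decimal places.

σ̂²_MAP = 9.2051

Sum of squared deviations about the known mean: SS = (-3.4−2)² + (5.9−2)² + (7.4−2)² + (3.4−2)² + (-3.7−2)² + (-1.1−2)² + (6.9−2)² = 141.6.
The Normal likelihood contributes (σ²)^(−n/2) exp(−SS/(2σ²)), so the posterior is Inverse-Gamma(α + n/2, β + SS/2) = Inverse-Gamma(6.8, 71.8).
The mode of Inverse-Gamma(a, b) is b/(a+1) = 71.8/7.8 ≈ 9.2051.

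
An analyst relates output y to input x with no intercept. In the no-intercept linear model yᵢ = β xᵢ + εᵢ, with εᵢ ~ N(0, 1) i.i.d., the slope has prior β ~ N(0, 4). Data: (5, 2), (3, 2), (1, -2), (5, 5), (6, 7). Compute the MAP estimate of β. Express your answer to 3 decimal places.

log p(β | y) = −Σ(yᵢ − βxᵢ)²/(2·1) − β²/(2·4) + const.
Setting the derivative to zero: Σxᵢ(yᵢ − βxᵢ)/1 − β/4 = 0, so β = Σxᵢyᵢ / (Σxᵢ² + σ²/τ²).
Σxᵢyᵢ = 5·2 + 3·2 + 1·(-2) + 5·5 + 6·7 = 81; Σxᵢ² = 96; σ²/τ² = 0.25.
β̂_MAP = 81 / (96 + 0.25) = 81/96.25 ≈ 0.842.

β̂_MAP = 0.842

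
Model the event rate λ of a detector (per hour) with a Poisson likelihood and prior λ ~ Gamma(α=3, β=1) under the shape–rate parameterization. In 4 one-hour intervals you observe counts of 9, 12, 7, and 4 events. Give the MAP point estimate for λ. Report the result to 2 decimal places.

Σxᵢ = 9+12+7+4 = 32, with n = 4.
Posterior ∝ λ^2e^(−1λ) · λ^32e^(−4λ) = λ^34e^(−5λ), i.e. Gamma(shape=35, rate=5).
The mode of a Gamma(a, b) with a ≥ 1 (shape–rate) is (a−1)/b = 34/5 ≈ 6.80.

λ̂_MAP = 6.80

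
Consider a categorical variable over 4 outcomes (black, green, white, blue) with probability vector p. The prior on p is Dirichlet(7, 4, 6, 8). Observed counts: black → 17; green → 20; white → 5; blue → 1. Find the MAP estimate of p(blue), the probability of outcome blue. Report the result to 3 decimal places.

MAP estimate of p(blue) = 0.125

The posterior is Dirichlet(αᵢ + nᵢ) = Dirichlet(24, 24, 11, 9).
For a Dirichlet(a₁,…,a_K) with all aᵢ > 1, the mode has j-th component (aⱼ − 1)/(Σaᵢ − K).
Here Σaᵢ = 68 and K = 4, so p(blue) = (9 − 1)/(68 − 4) = 8/64 ≈ 0.125.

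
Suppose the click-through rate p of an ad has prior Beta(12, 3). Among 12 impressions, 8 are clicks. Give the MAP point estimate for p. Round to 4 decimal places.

Prior: Beta(12, 3).
Data: 8 successes in 12 trials. The binomial likelihood contributes p^8(1−p)^4, so the posterior is Beta(12+8, 3+4) = Beta(20, 7).
For Beta(a, b) with a, b > 1 the mode is (a−1)/(a+b−2) = 19/25 ≈ 0.7600.

p̂_MAP = 0.7600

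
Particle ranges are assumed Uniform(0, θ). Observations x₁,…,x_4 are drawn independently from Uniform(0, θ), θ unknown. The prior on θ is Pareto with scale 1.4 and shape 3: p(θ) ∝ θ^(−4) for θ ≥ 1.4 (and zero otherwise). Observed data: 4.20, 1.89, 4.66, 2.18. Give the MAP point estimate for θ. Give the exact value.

The Uniform(0, θ) likelihood is θ^(−n) for θ ≥ max(xᵢ), zero otherwise. Here max(xᵢ) = 4.66.
Posterior ∝ θ^(−4) · θ^(−4) = θ^(−8) on θ ≥ max(1.4, 4.66) = 4.66.
This density is strictly decreasing in θ, so the posterior mode lies at the lower boundary of the support.

θ̂_MAP = 4.66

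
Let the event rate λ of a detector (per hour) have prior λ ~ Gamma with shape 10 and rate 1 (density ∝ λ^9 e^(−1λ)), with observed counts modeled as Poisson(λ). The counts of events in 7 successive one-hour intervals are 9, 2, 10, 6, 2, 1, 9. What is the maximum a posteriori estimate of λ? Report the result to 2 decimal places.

λ̂_MAP = 6.00

Σxᵢ = 9+2+10+6+2+1+9 = 39, with n = 7.
Posterior ∝ λ^9e^(−1λ) · λ^39e^(−7λ) = λ^48e^(−8λ), i.e. Gamma(shape=49, rate=8).
The mode of a Gamma(a, b) with a ≥ 1 (shape–rate) is (a−1)/b = 48/8 ≈ 6.00.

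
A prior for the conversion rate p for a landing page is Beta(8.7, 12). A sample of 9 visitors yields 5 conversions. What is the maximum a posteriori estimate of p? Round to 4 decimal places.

Prior: Beta(8.7, 12).
Data: 5 successes in 9 trials. The binomial likelihood contributes p^5(1−p)^4, so the posterior is Beta(8.7+5, 12+4) = Beta(13.7, 16).
For Beta(a, b) with a, b > 1 the mode is (a−1)/(a+b−2) = 12.7/27.7 ≈ 0.4585.

p̂_MAP = 0.4585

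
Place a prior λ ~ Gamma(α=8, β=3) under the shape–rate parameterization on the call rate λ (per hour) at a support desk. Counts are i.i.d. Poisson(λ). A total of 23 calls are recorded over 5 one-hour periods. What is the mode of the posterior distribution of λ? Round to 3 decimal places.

λ̂_MAP = 3.750

Σxᵢ = 23, n = 5.
Posterior ∝ λ^7e^(−3λ) · λ^23e^(−5λ) = λ^30e^(−8λ), i.e. Gamma(shape=31, rate=8).
The mode of a Gamma(a, b) with a ≥ 1 (shape–rate) is (a−1)/b = 30/8 ≈ 3.750.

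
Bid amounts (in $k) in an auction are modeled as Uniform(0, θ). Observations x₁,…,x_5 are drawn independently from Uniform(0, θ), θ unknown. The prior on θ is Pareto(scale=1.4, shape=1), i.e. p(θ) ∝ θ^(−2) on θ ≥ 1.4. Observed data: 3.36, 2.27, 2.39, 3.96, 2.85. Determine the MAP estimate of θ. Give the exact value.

The Uniform(0, θ) likelihood is θ^(−n) for θ ≥ max(xᵢ), zero otherwise. Here max(xᵢ) = 3.96.
Posterior ∝ θ^(−2) · θ^(−5) = θ^(−7) on θ ≥ max(1.4, 3.96) = 3.96.
This density is strictly decreasing in θ, so the posterior mode lies at the lower boundary of the support.

θ̂_MAP = 3.96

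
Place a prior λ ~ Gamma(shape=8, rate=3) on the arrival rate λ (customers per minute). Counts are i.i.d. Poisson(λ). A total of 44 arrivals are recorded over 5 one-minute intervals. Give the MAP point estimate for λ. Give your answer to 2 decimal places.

Σxᵢ = 44, n = 5.
Posterior ∝ λ^7e^(−3λ) · λ^44e^(−5λ) = λ^51e^(−8λ), i.e. Gamma(shape=52, rate=8).
The mode of a Gamma(a, b) with a ≥ 1 (shape–rate) is (a−1)/b = 51/8 ≈ 6.38.

λ̂_MAP = 6.38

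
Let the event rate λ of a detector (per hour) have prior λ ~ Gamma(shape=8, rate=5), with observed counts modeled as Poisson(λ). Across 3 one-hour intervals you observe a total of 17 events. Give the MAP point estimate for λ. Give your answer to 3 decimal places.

Σxᵢ = 17, n = 3.
Posterior ∝ λ^7e^(−5λ) · λ^17e^(−3λ) = λ^24e^(−8λ), i.e. Gamma(shape=25, rate=8).
The mode of a Gamma(a, b) with a ≥ 1 (shape–rate) is (a−1)/b = 24/8 ≈ 3.000.

λ̂_MAP = 3.000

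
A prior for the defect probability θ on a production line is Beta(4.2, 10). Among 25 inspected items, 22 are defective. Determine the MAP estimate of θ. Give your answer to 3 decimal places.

Prior: Beta(4.2, 10).
Data: 22 successes in 25 trials. The binomial likelihood contributes θ^22(1−θ)^3, so the posterior is Beta(4.2+22, 10+3) = Beta(26.2, 13).
For Beta(a, b) with a, b > 1 the mode is (a−1)/(a+b−2) = 25.2/37.2 ≈ 0.677.

θ̂_MAP = 0.677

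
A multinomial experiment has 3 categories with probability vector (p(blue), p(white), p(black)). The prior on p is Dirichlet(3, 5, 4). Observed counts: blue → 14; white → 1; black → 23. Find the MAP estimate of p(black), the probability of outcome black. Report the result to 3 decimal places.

MAP estimate of p(black) = 0.553

The posterior is Dirichlet(αᵢ + nᵢ) = Dirichlet(17, 6, 27).
For a Dirichlet(a₁,…,a_K) with all aᵢ > 1, the mode has j-th component (aⱼ − 1)/(Σaᵢ − K).
Here Σaᵢ = 50 and K = 3, so p(black) = (27 − 1)/(50 − 3) = 26/47 ≈ 0.553.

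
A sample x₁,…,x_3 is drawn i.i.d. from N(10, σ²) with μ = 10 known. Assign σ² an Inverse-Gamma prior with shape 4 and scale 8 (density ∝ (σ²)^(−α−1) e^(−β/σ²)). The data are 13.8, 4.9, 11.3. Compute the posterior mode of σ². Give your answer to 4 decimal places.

Sum of squared deviations about the known mean: SS = (13.8−10)² + (4.9−10)² + (11.3−10)² = 42.14.
The Normal likelihood contributes (σ²)^(−n/2) exp(−SS/(2σ²)), so the posterior is Inverse-Gamma(α + n/2, β + SS/2) = Inverse-Gamma(5.5, 29.07).
The mode of Inverse-Gamma(a, b) is b/(a+1) = 29.07/6.5 ≈ 4.4723.

σ̂²_MAP = 4.4723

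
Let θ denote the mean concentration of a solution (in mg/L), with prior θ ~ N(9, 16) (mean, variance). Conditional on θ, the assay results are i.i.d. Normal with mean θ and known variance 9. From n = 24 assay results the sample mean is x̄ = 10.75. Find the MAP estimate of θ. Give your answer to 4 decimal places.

n = 24, x̄ = 10.75.
For a Normal prior and Normal likelihood with known variance, the posterior is Normal; its mode equals its mean, the precision-weighted average.
Prior precision 1/σ₀² = 1/16 = 0.0625; data precision n/σ² = 24/9 = 8/3.
θ̂ = (0.0625·9 + (8/3)·10.75) / (0.0625 + 8/3) = (1403/48)/(131/48) = 1403/131 ≈ 10.7099.

θ̂_MAP = 10.7099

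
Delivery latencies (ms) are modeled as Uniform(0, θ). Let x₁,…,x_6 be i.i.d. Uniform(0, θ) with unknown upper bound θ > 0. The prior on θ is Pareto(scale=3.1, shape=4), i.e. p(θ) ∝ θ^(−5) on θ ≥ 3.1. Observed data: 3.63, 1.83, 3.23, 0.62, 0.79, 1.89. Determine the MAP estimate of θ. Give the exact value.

θ̂_MAP = 3.63

The Uniform(0, θ) likelihood is θ^(−n) for θ ≥ max(xᵢ), zero otherwise. Here max(xᵢ) = 3.63.
Posterior ∝ θ^(−5) · θ^(−6) = θ^(−11) on θ ≥ max(3.1, 3.63) = 3.63.
This density is strictly decreasing in θ, so the posterior mode lies at the lower boundary of the support.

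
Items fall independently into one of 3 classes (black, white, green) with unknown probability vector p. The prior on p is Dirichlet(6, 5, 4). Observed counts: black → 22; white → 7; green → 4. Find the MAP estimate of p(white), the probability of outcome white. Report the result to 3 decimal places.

The posterior is Dirichlet(αᵢ + nᵢ) = Dirichlet(28, 12, 8).
For a Dirichlet(a₁,…,a_K) with all aᵢ > 1, the mode has j-th component (aⱼ − 1)/(Σaᵢ − K).
Here Σaᵢ = 48 and K = 3, so p(white) = (12 − 1)/(48 − 3) = 11/45 ≈ 0.244.

MAP estimate of p(white) = 0.244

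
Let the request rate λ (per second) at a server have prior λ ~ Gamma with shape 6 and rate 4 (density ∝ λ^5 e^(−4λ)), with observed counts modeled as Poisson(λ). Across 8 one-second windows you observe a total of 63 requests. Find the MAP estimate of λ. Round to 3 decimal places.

λ̂_MAP = 5.667

Σxᵢ = 63, n = 8.
Posterior ∝ λ^5e^(−4λ) · λ^63e^(−8λ) = λ^68e^(−12λ), i.e. Gamma(shape=69, rate=12).
The mode of a Gamma(a, b) with a ≥ 1 (shape–rate) is (a−1)/b = 68/12 ≈ 5.667.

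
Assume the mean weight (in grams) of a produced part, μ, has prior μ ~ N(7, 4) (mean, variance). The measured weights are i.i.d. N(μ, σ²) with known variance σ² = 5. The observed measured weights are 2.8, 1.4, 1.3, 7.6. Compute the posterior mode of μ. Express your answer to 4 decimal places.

μ̂_MAP = 4.1619

n = 4; x̄ = (2.8 + 1.4 + 1.3 + 7.6)/4 = 13.1/4 = 3.275.
For a Normal prior and Normal likelihood with known variance, the posterior is Normal; its mode equals its mean, the precision-weighted average.
Prior precision 1/σ₀² = 1/4 = 0.25; data precision n/σ² = 4/5 = 0.8.
μ̂ = (0.25·7 + 0.8·3.275) / (0.25 + 0.8) = 4.37/1.05 = 437/105 ≈ 4.1619.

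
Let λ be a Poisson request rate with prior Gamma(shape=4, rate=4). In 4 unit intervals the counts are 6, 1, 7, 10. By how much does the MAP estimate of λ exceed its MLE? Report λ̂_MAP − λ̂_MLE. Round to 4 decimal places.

MAP − MLE = -2.6250

Σxᵢ = 24. Posterior is Gamma(28, 8); MAP = (28−1)/8 = 27/8 ≈ 3.37500.
MLE = x̄ = 24/4 ≈ 6.00000.
Difference = 27/8 − 24/4 = -21/8 ≈ -2.6250.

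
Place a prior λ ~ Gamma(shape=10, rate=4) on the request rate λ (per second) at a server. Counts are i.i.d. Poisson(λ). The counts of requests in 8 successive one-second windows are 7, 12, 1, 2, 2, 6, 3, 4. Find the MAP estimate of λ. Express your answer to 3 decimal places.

Σxᵢ = 7+12+1+2+2+6+3+4 = 37, with n = 8.
Posterior ∝ λ^9e^(−4λ) · λ^37e^(−8λ) = λ^46e^(−12λ), i.e. Gamma(shape=47, rate=12).
The mode of a Gamma(a, b) with a ≥ 1 (shape–rate) is (a−1)/b = 46/12 ≈ 3.833.

λ̂_MAP = 3.833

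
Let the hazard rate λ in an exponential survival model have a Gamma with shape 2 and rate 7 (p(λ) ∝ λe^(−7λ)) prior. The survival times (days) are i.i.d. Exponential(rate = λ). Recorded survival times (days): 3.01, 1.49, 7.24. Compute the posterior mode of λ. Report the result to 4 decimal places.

The Exponential(rate=λ) likelihood is ∝ λ^n e^(−λΣtᵢ). Here n = 3 and Σtᵢ = 3.01 + 1.49 + 7.24 = 11.74.
Posterior ∝ λe^(−7λ) · λ^3e^(−11.74λ) = λ^4e^(−18.74λ), i.e. Gamma(5, 18.74).
Mode = (a−1)/b = 4/18.74 ≈ 0.2134.

λ̂_MAP = 0.2134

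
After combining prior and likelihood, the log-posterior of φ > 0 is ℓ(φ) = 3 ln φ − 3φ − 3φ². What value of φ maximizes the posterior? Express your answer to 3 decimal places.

φ̂_MAP = 0.500

ℓ'(φ) = 3/φ − 3 − 6φ. Setting this to zero and multiplying by φ: 6φ² + 3φ − 3 = 0.
φ = (−3 + √(3² + 4·6·3)) / (2·6) = (−3 + √81) / 12 = (−3 + 9)/12 = 1/2.
ℓ''(φ) = −3/φ² − 6 < 0, confirming a maximum.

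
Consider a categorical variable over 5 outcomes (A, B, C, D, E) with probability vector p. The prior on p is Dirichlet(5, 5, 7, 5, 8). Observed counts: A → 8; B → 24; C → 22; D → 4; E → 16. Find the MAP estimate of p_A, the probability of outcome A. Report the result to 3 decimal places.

MAP estimate of p_A = 0.121

The posterior is Dirichlet(αᵢ + nᵢ) = Dirichlet(13, 29, 29, 9, 24).
For a Dirichlet(a₁,…,a_K) with all aᵢ > 1, the mode has j-th component (aⱼ − 1)/(Σaᵢ − K).
Here Σaᵢ = 104 and K = 5, so p_A = (13 − 1)/(104 − 5) = 12/99 ≈ 0.121.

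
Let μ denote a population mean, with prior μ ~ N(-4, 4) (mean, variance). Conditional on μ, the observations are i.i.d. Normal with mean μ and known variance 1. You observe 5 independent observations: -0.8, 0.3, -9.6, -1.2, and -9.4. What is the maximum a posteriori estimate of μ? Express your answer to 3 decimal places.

μ̂_MAP = -4.133

n = 5; x̄ = ((-0.8) + 0.3 + (-9.6) + (-1.2) + (-9.4))/5 = -20.7/5 = -4.14.
For a Normal prior and Normal likelihood with known variance, the posterior is Normal; its mode equals its mean, the precision-weighted average.
Prior precision 1/σ₀² = 1/4 = 0.25; data precision n/σ² = 5/1 = 5.
μ̂ = (0.25·(-4) + 5·(-4.14)) / (0.25 + 5) = (-21.7)/5.25 = -62/15 ≈ -4.133.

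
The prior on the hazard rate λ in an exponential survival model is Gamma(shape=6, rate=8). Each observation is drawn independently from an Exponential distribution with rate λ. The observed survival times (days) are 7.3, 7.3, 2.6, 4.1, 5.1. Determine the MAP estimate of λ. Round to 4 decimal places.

The Exponential(rate=λ) likelihood is ∝ λ^n e^(−λΣtᵢ). Here n = 5 and Σtᵢ = 7.3 + 7.3 + 2.6 + 4.1 + 5.1 = 26.4.
Posterior ∝ λ^5e^(−8λ) · λ^5e^(−26.4λ) = λ^10e^(−34.4λ), i.e. Gamma(11, 34.4).
Mode = (a−1)/b = 10/34.4 ≈ 0.2907.

λ̂_MAP = 0.2907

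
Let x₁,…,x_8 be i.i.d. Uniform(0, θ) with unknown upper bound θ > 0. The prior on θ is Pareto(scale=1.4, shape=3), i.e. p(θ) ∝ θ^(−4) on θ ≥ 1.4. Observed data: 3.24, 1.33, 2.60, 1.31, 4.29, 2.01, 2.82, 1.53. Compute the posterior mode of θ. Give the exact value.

θ̂_MAP = 4.29

The Uniform(0, θ) likelihood is θ^(−n) for θ ≥ max(xᵢ), zero otherwise. Here max(xᵢ) = 4.29.
Posterior ∝ θ^(−4) · θ^(−8) = θ^(−12) on θ ≥ max(1.4, 4.29) = 4.29.
This density is strictly decreasing in θ, so the posterior mode lies at the lower boundary of the support.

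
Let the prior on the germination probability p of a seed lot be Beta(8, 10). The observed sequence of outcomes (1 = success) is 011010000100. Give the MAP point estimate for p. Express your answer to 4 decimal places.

p̂_MAP = 0.3929

Prior: Beta(8, 10).
Data: 4 successes in 12 trials (from the sequence). The binomial likelihood contributes p^4(1−p)^8, so the posterior is Beta(8+4, 10+8) = Beta(12, 18).
For Beta(a, b) with a, b > 1 the mode is (a−1)/(a+b−2) = 11/28 ≈ 0.3929.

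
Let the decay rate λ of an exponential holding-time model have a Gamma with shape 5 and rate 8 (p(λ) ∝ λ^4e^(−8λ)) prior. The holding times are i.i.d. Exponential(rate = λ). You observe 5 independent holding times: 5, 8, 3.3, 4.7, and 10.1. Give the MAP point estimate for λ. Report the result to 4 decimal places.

λ̂_MAP = 0.2302

The Exponential(rate=λ) likelihood is ∝ λ^n e^(−λΣtᵢ). Here n = 5 and Σtᵢ = 5 + 8 + 3.3 + 4.7 + 10.1 = 31.1.
Posterior ∝ λ^4e^(−8λ) · λ^5e^(−31.1λ) = λ^9e^(−39.1λ), i.e. Gamma(10, 39.1).
Mode = (a−1)/b = 9/39.1 ≈ 0.2302.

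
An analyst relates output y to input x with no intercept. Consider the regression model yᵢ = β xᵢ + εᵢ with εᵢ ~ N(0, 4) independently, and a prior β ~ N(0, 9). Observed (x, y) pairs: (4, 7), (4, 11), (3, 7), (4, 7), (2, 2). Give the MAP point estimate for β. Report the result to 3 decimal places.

β̂_MAP = 2.034

log p(β | y) = −Σ(yᵢ − βxᵢ)²/(2·4) − β²/(2·9) + const.
Setting the derivative to zero: Σxᵢ(yᵢ − βxᵢ)/4 − β/9 = 0, so β = Σxᵢyᵢ / (Σxᵢ² + σ²/τ²).
Σxᵢyᵢ = 4·7 + 4·11 + 3·7 + 4·7 + 2·2 = 125; Σxᵢ² = 61; σ²/τ² = 4/9.
β̂_MAP = 125 / (61 + 4/9) = 125/(553/9) = 1125/553 ≈ 2.034.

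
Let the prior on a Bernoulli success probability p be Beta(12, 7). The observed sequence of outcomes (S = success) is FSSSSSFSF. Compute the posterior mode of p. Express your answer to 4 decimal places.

Prior: Beta(12, 7).
Data: 6 successes in 9 trials (from the sequence). The binomial likelihood contributes p^6(1−p)^3, so the posterior is Beta(12+6, 7+3) = Beta(18, 10).
For Beta(a, b) with a, b > 1 the mode is (a−1)/(a+b−2) = 17/26 ≈ 0.6538.

p̂_MAP = 0.6538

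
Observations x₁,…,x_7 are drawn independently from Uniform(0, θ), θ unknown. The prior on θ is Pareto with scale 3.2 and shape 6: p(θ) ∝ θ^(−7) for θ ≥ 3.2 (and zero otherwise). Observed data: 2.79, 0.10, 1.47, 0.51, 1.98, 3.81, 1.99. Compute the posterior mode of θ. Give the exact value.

The Uniform(0, θ) likelihood is θ^(−n) for θ ≥ max(xᵢ), zero otherwise. Here max(xᵢ) = 3.81.
Posterior ∝ θ^(−7) · θ^(−7) = θ^(−14) on θ ≥ max(3.2, 3.81) = 3.81.
This density is strictly decreasing in θ, so the posterior mode lies at the lower boundary of the support.

θ̂_MAP = 3.81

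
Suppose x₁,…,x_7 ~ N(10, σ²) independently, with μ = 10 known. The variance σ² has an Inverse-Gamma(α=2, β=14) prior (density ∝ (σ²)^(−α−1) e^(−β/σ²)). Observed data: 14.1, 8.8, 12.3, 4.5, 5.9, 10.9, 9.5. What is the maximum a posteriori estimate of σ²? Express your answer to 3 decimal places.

σ̂²_MAP = 7.666

Sum of squared deviations about the known mean: SS = (14.1−10)² + (8.8−10)² + (12.3−10)² + (4.5−10)² + (5.9−10)² + (10.9−10)² + (9.5−10)² = 71.66.
The Normal likelihood contributes (σ²)^(−n/2) exp(−SS/(2σ²)), so the posterior is Inverse-Gamma(α + n/2, β + SS/2) = Inverse-Gamma(5.5, 49.83).
The mode of Inverse-Gamma(a, b) is b/(a+1) = 49.83/6.5 ≈ 7.666.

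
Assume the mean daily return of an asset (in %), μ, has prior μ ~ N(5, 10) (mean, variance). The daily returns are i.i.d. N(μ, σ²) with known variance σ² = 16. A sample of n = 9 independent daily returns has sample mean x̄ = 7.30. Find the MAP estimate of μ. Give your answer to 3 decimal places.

n = 9, x̄ = 7.30.
For a Normal prior and Normal likelihood with known variance, the posterior is Normal; its mode equals its mean, the precision-weighted average.
Prior precision 1/σ₀² = 1/10 = 0.1; data precision n/σ² = 9/16 = 0.5625.
μ̂ = (0.1·5 + 0.5625·7.3) / (0.1 + 0.5625) = 4.60625/0.6625 = 737/106 ≈ 6.953.

μ̂_MAP = 6.953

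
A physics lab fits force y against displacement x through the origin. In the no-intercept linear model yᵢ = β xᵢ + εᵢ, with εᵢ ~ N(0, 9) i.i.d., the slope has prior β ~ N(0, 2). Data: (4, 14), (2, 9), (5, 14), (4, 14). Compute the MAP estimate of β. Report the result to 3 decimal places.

log p(β | y) = −Σ(yᵢ − βxᵢ)²/(2·9) − β²/(2·2) + const.
Setting the derivative to zero: Σxᵢ(yᵢ − βxᵢ)/9 − β/2 = 0, so β = Σxᵢyᵢ / (Σxᵢ² + σ²/τ²).
Σxᵢyᵢ = 4·14 + 2·9 + 5·14 + 4·14 = 200; Σxᵢ² = 61; σ²/τ² = 4.5.
β̂_MAP = 200 / (61 + 4.5) = 200/65.5 ≈ 3.053.

β̂_MAP = 3.053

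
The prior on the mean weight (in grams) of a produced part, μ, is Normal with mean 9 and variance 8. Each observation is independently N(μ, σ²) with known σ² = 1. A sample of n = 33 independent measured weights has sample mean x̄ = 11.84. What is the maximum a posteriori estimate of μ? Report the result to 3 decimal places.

μ̂_MAP = 11.829

n = 33, x̄ = 11.84.
For a Normal prior and Normal likelihood with known variance, the posterior is Normal; its mode equals its mean, the precision-weighted average.
Prior precision 1/σ₀² = 1/8 = 0.125; data precision n/σ² = 33/1 = 33.
μ̂ = (0.125·9 + 33·11.84) / (0.125 + 33) = 391.845/33.125 = 78369/6625 ≈ 11.829.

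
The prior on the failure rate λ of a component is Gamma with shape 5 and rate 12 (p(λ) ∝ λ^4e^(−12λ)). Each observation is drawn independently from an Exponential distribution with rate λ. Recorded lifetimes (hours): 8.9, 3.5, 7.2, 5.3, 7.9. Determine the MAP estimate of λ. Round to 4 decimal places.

λ̂_MAP = 0.2009

The Exponential(rate=λ) likelihood is ∝ λ^n e^(−λΣtᵢ). Here n = 5 and Σtᵢ = 8.9 + 3.5 + 7.2 + 5.3 + 7.9 = 32.8.
Posterior ∝ λ^4e^(−12λ) · λ^5e^(−32.8λ) = λ^9e^(−44.8λ), i.e. Gamma(10, 44.8).
Mode = (a−1)/b = 9/44.8 ≈ 0.2009.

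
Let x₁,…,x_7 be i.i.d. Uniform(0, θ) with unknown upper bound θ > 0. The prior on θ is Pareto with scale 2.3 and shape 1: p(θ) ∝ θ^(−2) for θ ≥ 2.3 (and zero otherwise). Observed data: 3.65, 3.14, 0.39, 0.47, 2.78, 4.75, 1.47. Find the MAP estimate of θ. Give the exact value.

θ̂_MAP = 4.75

The Uniform(0, θ) likelihood is θ^(−n) for θ ≥ max(xᵢ), zero otherwise. Here max(xᵢ) = 4.75.
Posterior ∝ θ^(−2) · θ^(−7) = θ^(−9) on θ ≥ max(2.3, 4.75) = 4.75.
This density is strictly decreasing in θ, so the posterior mode lies at the lower boundary of the support.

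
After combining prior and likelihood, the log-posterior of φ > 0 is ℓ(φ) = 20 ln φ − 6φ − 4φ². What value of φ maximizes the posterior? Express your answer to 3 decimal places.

ℓ'(φ) = 20/φ − 6 − 8φ. Setting this to zero and multiplying by φ: 8φ² + 6φ − 20 = 0.
φ = (−6 + √(6² + 4·8·20)) / (2·8) = (−6 + √676) / 16 = (−6 + 26)/16 = 5/4.
ℓ''(φ) = −20/φ² − 8 < 0, confirming a maximum.

φ̂_MAP = 1.250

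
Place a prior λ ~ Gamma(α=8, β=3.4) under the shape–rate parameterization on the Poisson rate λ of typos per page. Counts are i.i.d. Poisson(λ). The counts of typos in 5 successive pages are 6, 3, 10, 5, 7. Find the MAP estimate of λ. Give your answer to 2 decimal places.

Σxᵢ = 6+3+10+5+7 = 31, with n = 5.
Posterior ∝ λ^7e^(−3.4λ) · λ^31e^(−5λ) = λ^38e^(−8.4λ), i.e. Gamma(shape=39, rate=8.4).
The mode of a Gamma(a, b) with a ≥ 1 (shape–rate) is (a−1)/b = 38/8.4 ≈ 4.52.

λ̂_MAP = 4.52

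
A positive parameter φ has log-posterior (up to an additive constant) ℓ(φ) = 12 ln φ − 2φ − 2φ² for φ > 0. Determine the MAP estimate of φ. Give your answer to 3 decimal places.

φ̂_MAP = 1.500

ℓ'(φ) = 12/φ − 2 − 4φ. Setting this to zero and multiplying by φ: 4φ² + 2φ − 12 = 0.
φ = (−2 + √(2² + 4·4·12)) / (2·4) = (−2 + √196) / 8 = (−2 + 14)/8 = 3/2.
ℓ''(φ) = −12/φ² − 4 < 0, confirming a maximum.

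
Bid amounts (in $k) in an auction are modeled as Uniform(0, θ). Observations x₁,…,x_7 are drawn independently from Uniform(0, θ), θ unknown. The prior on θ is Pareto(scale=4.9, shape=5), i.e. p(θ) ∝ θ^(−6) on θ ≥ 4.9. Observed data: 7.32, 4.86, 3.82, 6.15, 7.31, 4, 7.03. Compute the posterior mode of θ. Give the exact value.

θ̂_MAP = 7.32

The Uniform(0, θ) likelihood is θ^(−n) for θ ≥ max(xᵢ), zero otherwise. Here max(xᵢ) = 7.32.
Posterior ∝ θ^(−6) · θ^(−7) = θ^(−13) on θ ≥ max(4.9, 7.32) = 7.32.
This density is strictly decreasing in θ, so the posterior mode lies at the lower boundary of the support.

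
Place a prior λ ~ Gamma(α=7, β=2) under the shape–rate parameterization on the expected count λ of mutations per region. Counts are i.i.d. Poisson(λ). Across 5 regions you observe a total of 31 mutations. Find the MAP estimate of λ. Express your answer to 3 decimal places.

λ̂_MAP = 5.286

Σxᵢ = 31, n = 5.
Posterior ∝ λ^6e^(−2λ) · λ^31e^(−5λ) = λ^37e^(−7λ), i.e. Gamma(shape=38, rate=7).
The mode of a Gamma(a, b) with a ≥ 1 (shape–rate) is (a−1)/b = 37/7 ≈ 5.286.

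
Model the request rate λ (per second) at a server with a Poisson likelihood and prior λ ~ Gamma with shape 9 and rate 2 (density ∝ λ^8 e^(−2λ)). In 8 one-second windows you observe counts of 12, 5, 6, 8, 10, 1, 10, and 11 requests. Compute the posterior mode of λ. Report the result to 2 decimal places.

λ̂_MAP = 7.10

Σxᵢ = 12+5+6+8+10+1+10+11 = 63, with n = 8.
Posterior ∝ λ^8e^(−2λ) · λ^63e^(−8λ) = λ^71e^(−10λ), i.e. Gamma(shape=72, rate=10).
The mode of a Gamma(a, b) with a ≥ 1 (shape–rate) is (a−1)/b = 71/10 ≈ 7.10.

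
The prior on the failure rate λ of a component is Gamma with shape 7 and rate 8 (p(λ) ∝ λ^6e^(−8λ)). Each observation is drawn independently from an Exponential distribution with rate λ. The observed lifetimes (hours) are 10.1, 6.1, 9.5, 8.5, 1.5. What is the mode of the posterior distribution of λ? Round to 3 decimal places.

The Exponential(rate=λ) likelihood is ∝ λ^n e^(−λΣtᵢ). Here n = 5 and Σtᵢ = 10.1 + 6.1 + 9.5 + 8.5 + 1.5 = 35.7.
Posterior ∝ λ^6e^(−8λ) · λ^5e^(−35.7λ) = λ^11e^(−43.7λ), i.e. Gamma(12, 43.7).
Mode = (a−1)/b = 11/43.7 ≈ 0.252.

λ̂_MAP = 0.252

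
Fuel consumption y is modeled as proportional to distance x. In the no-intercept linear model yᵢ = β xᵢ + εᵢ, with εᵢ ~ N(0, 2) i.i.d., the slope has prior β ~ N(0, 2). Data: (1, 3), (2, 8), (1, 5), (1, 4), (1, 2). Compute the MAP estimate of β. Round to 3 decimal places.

β̂_MAP = 3.333

log p(β | y) = −Σ(yᵢ − βxᵢ)²/(2·2) − β²/(2·2) + const.
Setting the derivative to zero: Σxᵢ(yᵢ − βxᵢ)/2 − β/2 = 0, so β = Σxᵢyᵢ / (Σxᵢ² + σ²/τ²).
Σxᵢyᵢ = 1·3 + 2·8 + 1·5 + 1·4 + 1·2 = 30; Σxᵢ² = 8; σ²/τ² = 1.
β̂_MAP = 30 / (8 + 1) = 30/9 ≈ 3.333.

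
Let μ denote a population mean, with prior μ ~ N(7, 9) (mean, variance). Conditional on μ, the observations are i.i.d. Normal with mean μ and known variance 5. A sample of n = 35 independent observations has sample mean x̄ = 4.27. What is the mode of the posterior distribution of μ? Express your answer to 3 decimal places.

μ̂_MAP = 4.313

n = 35, x̄ = 4.27.
For a Normal prior and Normal likelihood with known variance, the posterior is Normal; its mode equals its mean, the precision-weighted average.
Prior precision 1/σ₀² = 1/9; data precision n/σ² = 35/5 = 7.
μ̂ = ((1/9)·7 + 7·4.27) / (1/9 + 7) = (27601/900)/(64/9) = 4.31265625 ≈ 4.313.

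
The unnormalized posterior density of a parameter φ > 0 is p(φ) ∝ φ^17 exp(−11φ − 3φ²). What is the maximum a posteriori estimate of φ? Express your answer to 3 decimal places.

φ̂_MAP = 1.000

ℓ'(φ) = 17/φ − 11 − 6φ. Setting this to zero and multiplying by φ: 6φ² + 11φ − 17 = 0.
φ = (−11 + √(11² + 4·6·17)) / (2·6) = (−11 + √529) / 12 = (−11 + 23)/12 = 1.
ℓ''(φ) = −17/φ² − 6 < 0, confirming a maximum.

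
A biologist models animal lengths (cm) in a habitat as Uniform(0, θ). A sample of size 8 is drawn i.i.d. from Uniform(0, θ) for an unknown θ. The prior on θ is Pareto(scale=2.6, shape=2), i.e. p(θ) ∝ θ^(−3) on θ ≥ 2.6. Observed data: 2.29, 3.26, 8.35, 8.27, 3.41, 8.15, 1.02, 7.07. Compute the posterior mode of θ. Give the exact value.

The Uniform(0, θ) likelihood is θ^(−n) for θ ≥ max(xᵢ), zero otherwise. Here max(xᵢ) = 8.35.
Posterior ∝ θ^(−3) · θ^(−8) = θ^(−11) on θ ≥ max(2.6, 8.35) = 8.35.
This density is strictly decreasing in θ, so the posterior mode lies at the lower boundary of the support.

θ̂_MAP = 8.35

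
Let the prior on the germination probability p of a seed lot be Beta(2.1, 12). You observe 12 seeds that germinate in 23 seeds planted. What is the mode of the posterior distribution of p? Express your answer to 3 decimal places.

Prior: Beta(2.1, 12).
Data: 12 successes in 23 trials. The binomial likelihood contributes p^12(1−p)^11, so the posterior is Beta(2.1+12, 12+11) = Beta(14.1, 23).
For Beta(a, b) with a, b > 1 the mode is (a−1)/(a+b−2) = 13.1/35.1 ≈ 0.373.

p̂_MAP = 0.373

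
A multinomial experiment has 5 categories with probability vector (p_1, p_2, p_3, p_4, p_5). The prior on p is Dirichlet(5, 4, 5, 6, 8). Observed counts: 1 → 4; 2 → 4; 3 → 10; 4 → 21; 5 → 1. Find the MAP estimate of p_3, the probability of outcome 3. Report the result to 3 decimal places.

The posterior is Dirichlet(αᵢ + nᵢ) = Dirichlet(9, 8, 15, 27, 9).
For a Dirichlet(a₁,…,a_K) with all aᵢ > 1, the mode has j-th component (aⱼ − 1)/(Σaᵢ − K).
Here Σaᵢ = 68 and K = 5, so p_3 = (15 − 1)/(68 − 5) = 14/63 ≈ 0.222.

MAP estimate: 0.222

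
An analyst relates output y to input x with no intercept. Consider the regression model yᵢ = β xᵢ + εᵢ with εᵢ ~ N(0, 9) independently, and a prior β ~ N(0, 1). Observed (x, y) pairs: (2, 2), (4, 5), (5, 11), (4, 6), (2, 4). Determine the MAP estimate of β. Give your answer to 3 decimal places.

log p(β | y) = −Σ(yᵢ − βxᵢ)²/(2·9) − β²/(2·1) + const.
Setting the derivative to zero: Σxᵢ(yᵢ − βxᵢ)/9 − β/1 = 0, so β = Σxᵢyᵢ / (Σxᵢ² + σ²/τ²).
Σxᵢyᵢ = 2·2 + 4·5 + 5·11 + 4·6 + 2·4 = 111; Σxᵢ² = 65; σ²/τ² = 9.
β̂_MAP = 111 / (65 + 9) = 111/74 ≈ 1.500.

β̂_MAP = 1.500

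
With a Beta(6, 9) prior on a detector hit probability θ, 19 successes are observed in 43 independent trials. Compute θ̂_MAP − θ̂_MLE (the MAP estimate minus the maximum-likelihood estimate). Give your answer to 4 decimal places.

MAP − MLE = -0.0133

Posterior is Beta(25, 33); MAP = (25−1)/(58−2) = 24/56 ≈ 0.42857.
MLE ignores the prior: θ̂_MLE = k/n = 19/43 ≈ 0.44186.
Difference = 24/56 − 19/43 = -4/301 ≈ -0.0133.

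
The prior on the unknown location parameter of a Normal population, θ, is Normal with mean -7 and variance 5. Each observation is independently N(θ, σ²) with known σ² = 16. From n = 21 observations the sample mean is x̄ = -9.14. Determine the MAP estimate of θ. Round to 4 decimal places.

n = 21, x̄ = -9.14.
For a Normal prior and Normal likelihood with known variance, the posterior is Normal; its mode equals its mean, the precision-weighted average.
Prior precision 1/σ₀² = 1/5 = 0.2; data precision n/σ² = 21/16 = 1.3125.
θ̂ = (0.2·(-7) + 1.3125·(-9.14)) / (0.2 + 1.3125) = (-13.39625)/1.5125 = -10717/1210 ≈ -8.8570.

θ̂_MAP = -8.8570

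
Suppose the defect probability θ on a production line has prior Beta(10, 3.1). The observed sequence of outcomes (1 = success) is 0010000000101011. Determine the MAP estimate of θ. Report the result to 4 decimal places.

Prior: Beta(10, 3.1).
Data: 5 successes in 16 trials (from the sequence). The binomial likelihood contributes θ^5(1−θ)^11, so the posterior is Beta(10+5, 3.1+11) = Beta(15, 14.1).
For Beta(a, b) with a, b > 1 the mode is (a−1)/(a+b−2) = 14/27.1 ≈ 0.5166.

θ̂_MAP = 0.5166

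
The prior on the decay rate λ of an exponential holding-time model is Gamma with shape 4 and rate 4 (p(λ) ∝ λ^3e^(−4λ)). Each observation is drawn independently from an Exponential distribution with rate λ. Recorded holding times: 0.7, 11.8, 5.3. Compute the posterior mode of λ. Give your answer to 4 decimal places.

The Exponential(rate=λ) likelihood is ∝ λ^n e^(−λΣtᵢ). Here n = 3 and Σtᵢ = 0.7 + 11.8 + 5.3 = 17.8.
Posterior ∝ λ^3e^(−4λ) · λ^3e^(−17.8λ) = λ^6e^(−21.8λ), i.e. Gamma(7, 21.8).
Mode = (a−1)/b = 6/21.8 ≈ 0.2752.

λ̂_MAP = 0.2752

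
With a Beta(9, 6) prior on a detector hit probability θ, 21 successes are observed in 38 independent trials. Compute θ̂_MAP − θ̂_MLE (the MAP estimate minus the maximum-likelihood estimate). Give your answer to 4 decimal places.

Posterior is Beta(30, 23); MAP = (30−1)/(53−2) = 29/51 ≈ 0.56863.
MLE ignores the prior: θ̂_MLE = k/n = 21/38 ≈ 0.55263.
Difference = 29/51 − 21/38 = 31/1938 ≈ 0.0160.

MAP − MLE = 0.0160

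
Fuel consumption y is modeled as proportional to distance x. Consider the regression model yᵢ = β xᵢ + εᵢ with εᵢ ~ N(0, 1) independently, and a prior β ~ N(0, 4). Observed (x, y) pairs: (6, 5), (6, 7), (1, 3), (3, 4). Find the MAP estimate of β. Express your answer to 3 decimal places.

log p(β | y) = −Σ(yᵢ − βxᵢ)²/(2·1) − β²/(2·4) + const.
Setting the derivative to zero: Σxᵢ(yᵢ − βxᵢ)/1 − β/4 = 0, so β = Σxᵢyᵢ / (Σxᵢ² + σ²/τ²).
Σxᵢyᵢ = 6·5 + 6·7 + 1·3 + 3·4 = 87; Σxᵢ² = 82; σ²/τ² = 0.25.
β̂_MAP = 87 / (82 + 0.25) = 87/82.25 ≈ 1.058.

β̂_MAP = 1.058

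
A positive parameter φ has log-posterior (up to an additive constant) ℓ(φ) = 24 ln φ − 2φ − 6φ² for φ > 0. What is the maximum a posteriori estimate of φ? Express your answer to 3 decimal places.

φ̂_MAP = 1.333

ℓ'(φ) = 24/φ − 2 − 12φ. Setting this to zero and multiplying by φ: 12φ² + 2φ − 24 = 0.
φ = (−2 + √(2² + 4·12·24)) / (2·12) = (−2 + √1156) / 24 = (−2 + 34)/24 = 4/3.
ℓ''(φ) = −24/φ² − 12 < 0, confirming a maximum.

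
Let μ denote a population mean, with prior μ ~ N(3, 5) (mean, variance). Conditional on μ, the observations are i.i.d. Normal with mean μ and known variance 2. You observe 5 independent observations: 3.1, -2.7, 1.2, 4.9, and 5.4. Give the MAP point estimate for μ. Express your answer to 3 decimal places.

n = 5; x̄ = (3.1 + (-2.7) + 1.2 + 4.9 + 5.4)/5 = 11.9/5 = 2.38.
For a Normal prior and Normal likelihood with known variance, the posterior is Normal; its mode equals its mean, the precision-weighted average.
Prior precision 1/σ₀² = 1/5 = 0.2; data precision n/σ² = 5/2 = 2.5.
μ̂ = (0.2·3 + 2.5·2.38) / (0.2 + 2.5) = 6.55/2.7 = 131/54 ≈ 2.426.

μ̂_MAP = 2.426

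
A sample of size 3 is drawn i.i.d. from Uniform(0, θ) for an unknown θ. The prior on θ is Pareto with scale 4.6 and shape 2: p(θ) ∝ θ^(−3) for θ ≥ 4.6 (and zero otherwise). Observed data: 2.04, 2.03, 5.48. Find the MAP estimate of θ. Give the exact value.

The Uniform(0, θ) likelihood is θ^(−n) for θ ≥ max(xᵢ), zero otherwise. Here max(xᵢ) = 5.48.
Posterior ∝ θ^(−3) · θ^(−3) = θ^(−6) on θ ≥ max(4.6, 5.48) = 5.48.
This density is strictly decreasing in θ, so the posterior mode lies at the lower boundary of the support.

θ̂_MAP = 5.48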